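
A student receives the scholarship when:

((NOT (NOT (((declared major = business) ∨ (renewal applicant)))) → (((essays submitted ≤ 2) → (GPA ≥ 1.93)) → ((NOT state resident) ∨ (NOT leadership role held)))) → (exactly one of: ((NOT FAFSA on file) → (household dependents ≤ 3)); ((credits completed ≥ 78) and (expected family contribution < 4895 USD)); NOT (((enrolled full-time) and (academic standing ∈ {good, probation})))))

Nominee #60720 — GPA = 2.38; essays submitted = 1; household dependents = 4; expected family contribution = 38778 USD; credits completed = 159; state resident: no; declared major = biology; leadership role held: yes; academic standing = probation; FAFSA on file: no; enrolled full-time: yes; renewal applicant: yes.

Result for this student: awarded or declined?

Declined

Atomic conditions:
  declared major = business: biology == business is false
  renewal applicant: yes → true
  essays submitted ≤ 2: 1 ≤ 2 is true
  GPA ≥ 1.93: 2.38 ≥ 1.93 is true
  NOT state resident: no → true
  NOT leadership role held: yes → false
  NOT FAFSA on file: no → true
  household dependents ≤ 3: 4 ≤ 3 is false
  credits completed ≥ 78: 159 ≥ 78 is true
  expected family contribution < 4895 USD: 38778 < 4895 is false
  enrolled full-time: yes → true
  academic standing ∈ {good, probation}: probation is in the set → true
Combine:
[1.1.1.1] false OR true = true
[1.1.1] NOT true = false
[1.1] NOT false = true
[1.2.1] true → true = true
[1.2.2] true OR false = true
[1.2] true → true = true
[1] true → true = true
[2.1] true → false = false
[2.2] true AND false = false
[2.3.1] true AND true = true
[2.3] NOT true = false
[2] exactly-one(false, false, false) = false
[root] true → false = false
Overall: false → declined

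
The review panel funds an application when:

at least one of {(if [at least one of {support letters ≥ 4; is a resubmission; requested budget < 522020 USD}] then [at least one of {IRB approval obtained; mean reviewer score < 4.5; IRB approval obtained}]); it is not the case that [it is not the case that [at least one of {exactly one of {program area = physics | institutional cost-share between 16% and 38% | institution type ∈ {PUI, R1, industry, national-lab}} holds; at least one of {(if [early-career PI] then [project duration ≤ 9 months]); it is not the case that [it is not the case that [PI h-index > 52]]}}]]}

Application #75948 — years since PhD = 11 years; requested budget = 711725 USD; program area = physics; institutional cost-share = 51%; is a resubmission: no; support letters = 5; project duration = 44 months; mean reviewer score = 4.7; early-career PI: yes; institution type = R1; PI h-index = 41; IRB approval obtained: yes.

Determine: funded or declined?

Funded

Atomic conditions:
  support letters ≥ 4: 5 ≥ 4 is true
  is a resubmission: no → false
  requested budget < 522020 USD: 711725 < 522020 is false
  IRB approval obtained: yes → true
  mean reviewer score < 4.5: 4.7 < 4.5 is false
  program area = physics: physics == physics is true
  institutional cost-share between 16% and 38%: 51 in [16, 38] is false
  institution type ∈ {PUI, R1, industry, national-lab}: R1 is in the set → true
  early-career PI: yes → true
  project duration ≤ 9 months: 44 ≤ 9 is false
  PI h-index > 52: 41 > 52 is false
Combine:
[1.1] true OR false OR false = true
[1.2] true OR false OR true = true
[1] true → true = true
[2.1.1.1] exactly-one(true, false, true) = false
[2.1.1.2.1] true → false = false
[2.1.1.2.2.1] NOT false = true
[2.1.1.2.2] NOT true = false
[2.1.1.2] false OR false = false
[2.1.1] false OR false = false
[2.1] NOT false = true
[2] NOT true = false
[root] true OR false = true
Overall: true → funded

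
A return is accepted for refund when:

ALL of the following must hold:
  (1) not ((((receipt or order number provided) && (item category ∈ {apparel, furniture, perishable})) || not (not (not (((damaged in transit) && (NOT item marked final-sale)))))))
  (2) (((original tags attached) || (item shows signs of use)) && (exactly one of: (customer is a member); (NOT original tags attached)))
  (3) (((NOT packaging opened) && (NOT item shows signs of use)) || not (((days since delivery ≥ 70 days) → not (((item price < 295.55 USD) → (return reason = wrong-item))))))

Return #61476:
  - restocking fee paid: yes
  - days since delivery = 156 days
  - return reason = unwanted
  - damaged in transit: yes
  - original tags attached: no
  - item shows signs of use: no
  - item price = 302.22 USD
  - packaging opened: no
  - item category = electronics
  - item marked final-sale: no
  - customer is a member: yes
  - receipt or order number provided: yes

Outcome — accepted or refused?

Refused

Atomic conditions:
  receipt or order number provided: yes → true
  item category ∈ {apparel, furniture, perishable}: electronics is not in the set → false
  damaged in transit: yes → true
  NOT item marked final-sale: no → true
  original tags attached: no → false
  item shows signs of use: no → false
  customer is a member: yes → true
  NOT original tags attached: no → true
  NOT packaging opened: no → true
  NOT item shows signs of use: no → true
  days since delivery ≥ 70 days: 156 ≥ 70 is true
  item price < 295.55 USD: 302.22 < 295.55 is false
  return reason = wrong-item: unwanted == wrong-item is false
Combine:
[1.1.1] true AND false = false
[1.1.2.1.1.1] true AND true = true
[1.1.2.1.1] NOT true = false
[1.1.2.1] NOT false = true
[1.1.2] NOT true = false
[1.1] false OR false = false
[1] NOT false = true
[2.1] false OR false = false
[2.2] exactly-one(true, true) = false
[2] false AND false = false
[3.1] true AND true = true
[3.2.1.2.1] false → false (antecedent false ⇒ implication holds) = true
[3.2.1.2] NOT true = false
[3.2.1] true → false = false
[3.2] NOT false = true
[3] true OR true = true
[root] true AND false AND true = false
Overall: false → refused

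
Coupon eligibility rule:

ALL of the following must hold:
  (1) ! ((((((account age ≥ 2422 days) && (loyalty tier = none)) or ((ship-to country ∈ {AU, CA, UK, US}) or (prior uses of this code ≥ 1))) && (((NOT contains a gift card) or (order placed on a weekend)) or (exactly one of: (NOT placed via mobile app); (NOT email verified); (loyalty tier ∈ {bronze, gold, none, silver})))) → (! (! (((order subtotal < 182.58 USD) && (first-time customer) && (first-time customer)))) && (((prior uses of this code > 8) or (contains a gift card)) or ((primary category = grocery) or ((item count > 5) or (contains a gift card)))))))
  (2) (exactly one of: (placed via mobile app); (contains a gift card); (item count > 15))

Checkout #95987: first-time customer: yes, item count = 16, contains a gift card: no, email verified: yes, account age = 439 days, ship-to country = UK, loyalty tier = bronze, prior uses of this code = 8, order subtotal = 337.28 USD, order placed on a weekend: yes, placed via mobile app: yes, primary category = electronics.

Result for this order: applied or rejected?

Rejected

Atomic conditions:
  account age ≥ 2422 days: 439 ≥ 2422 is false
  loyalty tier = none: bronze == none is false
  ship-to country ∈ {AU, CA, UK, US}: UK is in the set → true
  prior uses of this code ≥ 1: 8 ≥ 1 is true
  NOT contains a gift card: no → true
  order placed on a weekend: yes → true
  NOT placed via mobile app: yes → false
  NOT email verified: yes → false
  loyalty tier ∈ {bronze, gold, none, silver}: bronze is in the set → true
  order subtotal < 182.58 USD: 337.28 < 182.58 is false
  first-time customer: yes → true
  prior uses of this code > 8: 8 > 8 is false
  contains a gift card: no → false
  primary category = grocery: electronics == grocery is false
  item count > 5: 16 > 5 is true
  placed via mobile app: yes → true
  item count > 15: 16 > 15 is true
Combine:
[1.1.1.1.1] false AND false = false
[1.1.1.1.2] true OR true = true
[1.1.1.1] false OR true = true
[1.1.1.2.1] true OR true = true
[1.1.1.2.2] exactly-one(false, false, true) = true
[1.1.1.2] true OR true = true
[1.1.1] true AND true = true
[1.1.2.1.1.1] false AND true AND true = false
[1.1.2.1.1] NOT false = true
[1.1.2.1] NOT true = false
[1.1.2.2.1] false OR false = false
[1.1.2.2.2.2] true OR false = true
[1.1.2.2.2] false OR true = true
[1.1.2.2] false OR true = true
[1.1.2] false AND true = false
[1.1] true → false = false
[1] NOT false = true
[2] exactly-one(true, false, true) = false
[root] true AND false = false
Overall: false → rejected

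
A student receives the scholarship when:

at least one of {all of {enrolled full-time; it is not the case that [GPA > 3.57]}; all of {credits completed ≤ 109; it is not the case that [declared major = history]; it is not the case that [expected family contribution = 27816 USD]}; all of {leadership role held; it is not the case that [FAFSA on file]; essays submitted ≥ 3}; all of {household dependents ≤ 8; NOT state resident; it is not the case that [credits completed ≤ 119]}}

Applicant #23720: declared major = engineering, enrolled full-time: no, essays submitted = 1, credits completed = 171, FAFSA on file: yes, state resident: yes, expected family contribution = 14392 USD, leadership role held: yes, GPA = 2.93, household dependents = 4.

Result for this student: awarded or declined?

Atomic conditions:
  enrolled full-time: no → false
  GPA > 3.57: 2.93 > 3.57 is false
  credits completed ≤ 109: 171 ≤ 109 is false
  declared major = history: engineering == history is false
  expected family contribution = 27816 USD: 14392 == 27816 is false
  leadership role held: yes → true
  FAFSA on file: yes → true
  essays submitted ≥ 3: 1 ≥ 3 is false
  household dependents ≤ 8: 4 ≤ 8 is true
  NOT state resident: yes → false
  credits completed ≤ 119: 171 ≤ 119 is false
Combine:
[1.2] NOT false = true
[1] false AND true = false
[2.2] NOT false = true
[2.3] NOT false = true
[2] false AND true AND true = false
[3.2] NOT true = false
[3] true AND false AND false = false
[4.3] NOT false = true
[4] true AND false AND true = false
[root] false OR false OR false OR false = false
Overall: false → declined

Declined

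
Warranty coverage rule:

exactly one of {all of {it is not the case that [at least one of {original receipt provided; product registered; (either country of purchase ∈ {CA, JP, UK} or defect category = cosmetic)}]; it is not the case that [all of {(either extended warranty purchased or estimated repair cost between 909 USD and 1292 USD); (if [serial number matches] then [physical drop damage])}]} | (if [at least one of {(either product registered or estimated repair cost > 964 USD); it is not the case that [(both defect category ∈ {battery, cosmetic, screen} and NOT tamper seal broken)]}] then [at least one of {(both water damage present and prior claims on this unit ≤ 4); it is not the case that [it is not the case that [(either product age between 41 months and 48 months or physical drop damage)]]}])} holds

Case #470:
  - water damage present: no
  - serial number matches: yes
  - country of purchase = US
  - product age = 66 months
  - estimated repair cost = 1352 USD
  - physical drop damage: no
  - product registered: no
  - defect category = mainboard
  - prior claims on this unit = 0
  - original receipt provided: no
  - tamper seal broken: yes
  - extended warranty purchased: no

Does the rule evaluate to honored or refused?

Honored

Atomic conditions:
  original receipt provided: no → false
  product registered: no → false
  country of purchase ∈ {CA, JP, UK}: US is not in the set → false
  defect category = cosmetic: mainboard == cosmetic is false
  extended warranty purchased: no → false
  estimated repair cost between 909 USD and 1292 USD: 1352 in [909, 1292] is false
  serial number matches: yes → true
  physical drop damage: no → false
  estimated repair cost > 964 USD: 1352 > 964 is true
  defect category ∈ {battery, cosmetic, screen}: mainboard is not in the set → false
  NOT tamper seal broken: yes → false
  water damage present: no → false
  prior claims on this unit ≤ 4: 0 ≤ 4 is true
  product age between 41 months and 48 months: 66 in [41, 48] is false
Combine:
[1.1.1.3] false OR false = false
[1.1.1] false OR false OR false = false
[1.1] NOT false = true
[1.2.1.1] false OR false = false
[1.2.1.2] true → false = false
[1.2.1] false AND false = false
[1.2] NOT false = true
[1] true AND true = true
[2.1.1] false OR true = true
[2.1.2.1] false AND false = false
[2.1.2] NOT false = true
[2.1] true OR true = true
[2.2.1] false AND true = false
[2.2.2.1.1] false OR false = false
[2.2.2.1] NOT false = true
[2.2.2] NOT true = false
[2.2] false OR false = false
[2] true → false = false
[root] exactly-one(true, false) = true
Overall: true → honored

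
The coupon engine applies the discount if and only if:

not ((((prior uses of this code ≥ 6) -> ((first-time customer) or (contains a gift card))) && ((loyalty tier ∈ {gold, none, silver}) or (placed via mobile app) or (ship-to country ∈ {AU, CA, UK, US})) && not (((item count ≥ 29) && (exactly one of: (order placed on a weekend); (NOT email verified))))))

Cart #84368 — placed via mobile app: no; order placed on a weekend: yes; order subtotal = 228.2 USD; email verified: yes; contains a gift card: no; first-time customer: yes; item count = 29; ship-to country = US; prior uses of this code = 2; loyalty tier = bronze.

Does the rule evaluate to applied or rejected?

Applied

Atomic conditions:
  prior uses of this code ≥ 6: 2 ≥ 6 is false
  first-time customer: yes → true
  contains a gift card: no → false
  loyalty tier ∈ {gold, none, silver}: bronze is not in the set → false
  placed via mobile app: no → false
  ship-to country ∈ {AU, CA, UK, US}: US is in the set → true
  item count ≥ 29: 29 ≥ 29 is true
  order placed on a weekend: yes → true
  NOT email verified: yes → false
Combine:
[1.1.2] true OR false = true
[1.1] false → true (antecedent false ⇒ implication holds) = true
[1.2] false OR false OR true = true
[1.3.1.2] exactly-one(true, false) = true
[1.3.1] true AND true = true
[1.3] NOT true = false
[1] true AND true AND false = false
[root] NOT false = true
Overall: true → applied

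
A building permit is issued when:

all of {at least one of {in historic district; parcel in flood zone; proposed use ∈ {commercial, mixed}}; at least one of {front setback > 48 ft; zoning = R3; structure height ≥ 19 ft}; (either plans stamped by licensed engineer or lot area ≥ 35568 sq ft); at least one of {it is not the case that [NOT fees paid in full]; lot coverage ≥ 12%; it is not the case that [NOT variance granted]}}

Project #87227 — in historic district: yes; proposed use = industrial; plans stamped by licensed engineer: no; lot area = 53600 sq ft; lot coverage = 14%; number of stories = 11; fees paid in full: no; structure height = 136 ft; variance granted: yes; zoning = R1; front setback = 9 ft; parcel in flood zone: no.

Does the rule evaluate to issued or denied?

Issued

Atomic conditions:
  in historic district: yes → true
  parcel in flood zone: no → false
  proposed use ∈ {commercial, mixed}: industrial is not in the set → false
  front setback > 48 ft: 9 > 48 is false
  zoning = R3: R1 == R3 is false
  structure height ≥ 19 ft: 136 ≥ 19 is true
  plans stamped by licensed engineer: no → false
  lot area ≥ 35568 sq ft: 53600 ≥ 35568 is true
  NOT fees paid in full: no → true
  lot coverage ≥ 12%: 14 ≥ 12 is true
  NOT variance granted: yes → false
Combine:
[1] true OR false OR false = true
[2] false OR false OR true = true
[3] false OR true = true
[4.1] NOT true = false
[4.3] NOT false = true
[4] false OR true OR true = true
[root] true AND true AND true AND true = true
Overall: true → issued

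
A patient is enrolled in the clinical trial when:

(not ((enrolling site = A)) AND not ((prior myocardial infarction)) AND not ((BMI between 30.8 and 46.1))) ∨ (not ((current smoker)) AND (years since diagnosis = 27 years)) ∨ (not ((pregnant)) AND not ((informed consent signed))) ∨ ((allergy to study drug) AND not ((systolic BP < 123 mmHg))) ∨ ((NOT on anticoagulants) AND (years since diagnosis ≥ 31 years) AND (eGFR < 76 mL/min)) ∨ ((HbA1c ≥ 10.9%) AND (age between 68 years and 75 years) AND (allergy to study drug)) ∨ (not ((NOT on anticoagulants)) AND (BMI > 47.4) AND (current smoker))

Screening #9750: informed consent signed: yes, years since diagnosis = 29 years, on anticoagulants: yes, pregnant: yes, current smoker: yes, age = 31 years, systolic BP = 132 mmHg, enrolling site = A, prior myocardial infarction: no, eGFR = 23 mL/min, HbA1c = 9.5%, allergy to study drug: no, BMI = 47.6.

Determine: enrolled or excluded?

Atomic conditions:
  enrolling site = A: A == A is true
  prior myocardial infarction: no → false
  BMI between 30.8 and 46.1: 47.6 in [30.8, 46.1] is false
  current smoker: yes → true
  years since diagnosis = 27 years: 29 == 27 is false
  pregnant: yes → true
  informed consent signed: yes → true
  allergy to study drug: no → false
  systolic BP < 123 mmHg: 132 < 123 is false
  NOT on anticoagulants: yes → false
  years since diagnosis ≥ 31 years: 29 ≥ 31 is false
  eGFR < 76 mL/min: 23 < 76 is true
  HbA1c ≥ 10.9%: 9.5 ≥ 10.9 is false
  age between 68 years and 75 years: 31 in [68, 75] is false
  BMI > 47.4: 47.6 > 47.4 is true
Combine:
[1.1] NOT true = false
[1.2] NOT false = true
[1.3] NOT false = true
[1] false AND true AND true = false
[2.1] NOT true = false
[2] false AND false = false
[3.1] NOT true = false
[3.2] NOT true = false
[3] false AND false = false
[4.2] NOT false = true
[4] false AND true = false
[5] false AND false AND true = false
[6] false AND false AND false = false
[7.1] NOT false = true
[7] true AND true AND true = true
[root] false OR false OR false OR false OR false OR false OR true = true
Overall: true → enrolled

Enrolled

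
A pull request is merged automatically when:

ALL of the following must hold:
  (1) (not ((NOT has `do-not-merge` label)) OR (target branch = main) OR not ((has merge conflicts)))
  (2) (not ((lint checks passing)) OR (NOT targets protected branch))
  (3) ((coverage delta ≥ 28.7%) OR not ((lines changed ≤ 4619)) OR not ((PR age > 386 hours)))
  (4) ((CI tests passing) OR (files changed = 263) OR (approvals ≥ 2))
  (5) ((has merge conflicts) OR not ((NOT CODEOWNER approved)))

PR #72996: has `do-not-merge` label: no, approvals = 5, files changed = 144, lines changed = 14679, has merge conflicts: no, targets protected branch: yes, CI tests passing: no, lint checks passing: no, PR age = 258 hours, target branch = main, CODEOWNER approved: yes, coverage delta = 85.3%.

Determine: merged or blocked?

Atomic conditions:
  NOT has `do-not-merge` label: no → true
  target branch = main: main == main is true
  has merge conflicts: no → false
  lint checks passing: no → false
  NOT targets protected branch: yes → false
  coverage delta ≥ 28.7%: 85.3 ≥ 28.7 is true
  lines changed ≤ 4619: 14679 ≤ 4619 is false
  PR age > 386 hours: 258 > 386 is false
  CI tests passing: no → false
  files changed = 263: 144 == 263 is false
  approvals ≥ 2: 5 ≥ 2 is true
  NOT CODEOWNER approved: yes → false
Combine:
[1.1] NOT true = false
[1.3] NOT false = true
[1] false OR true OR true = true
[2.1] NOT false = true
[2] true OR false = true
[3.2] NOT false = true
[3.3] NOT false = true
[3] true OR true OR true = true
[4] false OR false OR true = true
[5.2] NOT false = true
[5] false OR true = true
[root] true AND true AND true AND true AND true = true
Overall: true → merged

Merged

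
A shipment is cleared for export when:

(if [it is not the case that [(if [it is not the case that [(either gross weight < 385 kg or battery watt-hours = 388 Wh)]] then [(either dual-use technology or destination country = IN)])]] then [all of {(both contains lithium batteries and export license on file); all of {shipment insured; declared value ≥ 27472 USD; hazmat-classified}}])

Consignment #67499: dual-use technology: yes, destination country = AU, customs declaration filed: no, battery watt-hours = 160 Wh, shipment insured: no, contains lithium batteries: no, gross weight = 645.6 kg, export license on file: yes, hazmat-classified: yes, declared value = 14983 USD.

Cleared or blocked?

Atomic conditions:
  gross weight < 385 kg: 645.6 < 385 is false
  battery watt-hours = 388 Wh: 160 == 388 is false
  dual-use technology: yes → true
  destination country = IN: AU == IN is false
  contains lithium batteries: no → false
  export license on file: yes → true
  shipment insured: no → false
  declared value ≥ 27472 USD: 14983 ≥ 27472 is false
  hazmat-classified: yes → true
Combine:
[1.1.1.1] false OR false = false
[1.1.1] NOT false = true
[1.1.2] true OR false = true
[1.1] true → true = true
[1] NOT true = false
[2.1] false AND true = false
[2.2] false AND false AND true = false
[2] false AND false = false
[root] false → false (antecedent false ⇒ implication holds) = true
Overall: true → cleared

Cleared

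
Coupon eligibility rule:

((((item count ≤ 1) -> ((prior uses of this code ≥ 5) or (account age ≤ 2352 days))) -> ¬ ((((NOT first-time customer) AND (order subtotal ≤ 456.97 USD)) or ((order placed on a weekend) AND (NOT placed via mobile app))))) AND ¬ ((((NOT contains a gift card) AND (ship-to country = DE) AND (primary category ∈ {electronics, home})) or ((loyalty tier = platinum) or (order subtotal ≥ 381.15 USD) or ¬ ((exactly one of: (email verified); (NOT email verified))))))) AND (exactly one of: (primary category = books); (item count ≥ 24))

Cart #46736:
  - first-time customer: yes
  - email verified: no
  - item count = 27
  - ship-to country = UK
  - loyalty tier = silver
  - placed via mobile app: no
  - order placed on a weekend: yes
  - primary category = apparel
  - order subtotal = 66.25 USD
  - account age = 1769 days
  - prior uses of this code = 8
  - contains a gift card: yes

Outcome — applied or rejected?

Rejected

Atomic conditions:
  item count ≤ 1: 27 ≤ 1 is false
  prior uses of this code ≥ 5: 8 ≥ 5 is true
  account age ≤ 2352 days: 1769 ≤ 2352 is true
  NOT first-time customer: yes → false
  order subtotal ≤ 456.97 USD: 66.25 ≤ 456.97 is true
  order placed on a weekend: yes → true
  NOT placed via mobile app: no → true
  NOT contains a gift card: yes → false
  ship-to country = DE: UK == DE is false
  primary category ∈ {electronics, home}: apparel is not in the set → false
  loyalty tier = platinum: silver == platinum is false
  order subtotal ≥ 381.15 USD: 66.25 ≥ 381.15 is false
  email verified: no → false
  NOT email verified: no → true
  primary category = books: apparel == books is false
  item count ≥ 24: 27 ≥ 24 is true
Combine:
[1.1.1.2] true OR true = true
[1.1.1] false → true (antecedent false ⇒ implication holds) = true
[1.1.2.1.1] false AND true = false
[1.1.2.1.2] true AND true = true
[1.1.2.1] false OR true = true
[1.1.2] NOT true = false
[1.1] true → false = false
[1.2.1.1] false AND false AND false = false
[1.2.1.2.3.1] exactly-one(false, true) = true
[1.2.1.2.3] NOT true = false
[1.2.1.2] false OR false OR false = false
[1.2.1] false OR false = false
[1.2] NOT false = true
[1] false AND true = false
[2] exactly-one(false, true) = true
[root] false AND true = false
Overall: false → rejected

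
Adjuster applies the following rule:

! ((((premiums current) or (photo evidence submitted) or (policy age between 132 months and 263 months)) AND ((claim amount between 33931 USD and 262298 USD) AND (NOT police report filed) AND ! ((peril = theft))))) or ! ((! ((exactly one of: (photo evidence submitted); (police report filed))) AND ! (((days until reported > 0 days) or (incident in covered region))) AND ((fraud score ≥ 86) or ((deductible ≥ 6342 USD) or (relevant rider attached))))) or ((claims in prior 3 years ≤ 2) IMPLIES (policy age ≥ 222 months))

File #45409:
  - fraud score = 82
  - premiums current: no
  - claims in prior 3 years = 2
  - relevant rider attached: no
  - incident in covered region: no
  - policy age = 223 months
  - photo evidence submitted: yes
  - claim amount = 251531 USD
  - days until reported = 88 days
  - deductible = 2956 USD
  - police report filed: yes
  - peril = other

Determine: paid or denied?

Atomic conditions:
  premiums current: no → false
  photo evidence submitted: yes → true
  policy age between 132 months and 263 months: 223 in [132, 263] is true
  claim amount between 33931 USD and 262298 USD: 251531 in [33931, 262298] is true
  NOT police report filed: yes → false
  peril = theft: other == theft is false
  police report filed: yes → true
  days until reported > 0 days: 88 > 0 is true
  incident in covered region: no → false
  fraud score ≥ 86: 82 ≥ 86 is false
  deductible ≥ 6342 USD: 2956 ≥ 6342 is false
  relevant rider attached: no → false
  claims in prior 3 years ≤ 2: 2 ≤ 2 is true
  policy age ≥ 222 months: 223 ≥ 222 is true
Combine:
[1.1.1] false OR true OR true = true
[1.1.2.3] NOT false = true
[1.1.2] true AND false AND true = false
[1.1] true AND false = false
[1] NOT false = true
[2.1.1.1] exactly-one(true, true) = false
[2.1.1] NOT false = true
[2.1.2.1] true OR false = true
[2.1.2] NOT true = false
[2.1.3.2] false OR false = false
[2.1.3] false OR false = false
[2.1] true AND false AND false = false
[2] NOT false = true
[3] true → true = true
[root] true OR true OR true = true
Overall: true → paid

Paid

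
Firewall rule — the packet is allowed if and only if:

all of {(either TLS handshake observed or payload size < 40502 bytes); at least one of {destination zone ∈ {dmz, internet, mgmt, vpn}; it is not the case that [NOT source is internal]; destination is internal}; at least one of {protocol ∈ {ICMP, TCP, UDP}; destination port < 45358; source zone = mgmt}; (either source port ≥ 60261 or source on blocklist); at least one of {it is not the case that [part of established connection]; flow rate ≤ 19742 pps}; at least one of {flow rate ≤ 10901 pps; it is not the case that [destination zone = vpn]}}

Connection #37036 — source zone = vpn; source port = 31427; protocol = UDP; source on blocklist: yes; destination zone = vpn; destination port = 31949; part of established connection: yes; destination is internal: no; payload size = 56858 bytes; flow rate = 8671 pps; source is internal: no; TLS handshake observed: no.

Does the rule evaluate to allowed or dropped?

Dropped

Atomic conditions:
  TLS handshake observed: no → false
  payload size < 40502 bytes: 56858 < 40502 is false
  destination zone ∈ {dmz, internet, mgmt, vpn}: vpn is in the set → true
  NOT source is internal: no → true
  destination is internal: no → false
  protocol ∈ {ICMP, TCP, UDP}: UDP is in the set → true
  destination port < 45358: 31949 < 45358 is true
  source zone = mgmt: vpn == mgmt is false
  source port ≥ 60261: 31427 ≥ 60261 is false
  source on blocklist: yes → true
  part of established connection: yes → true
  flow rate ≤ 19742 pps: 8671 ≤ 19742 is true
  flow rate ≤ 10901 pps: 8671 ≤ 10901 is true
  destination zone = vpn: vpn == vpn is true
Combine:
[1] false OR false = false
[2.2] NOT true = false
[2] true OR false OR false = true
[3] true OR true OR false = true
[4] false OR true = true
[5.1] NOT true = false
[5] false OR true = true
[6.2] NOT true = false
[6] true OR false = true
[root] false AND true AND true AND true AND true AND true = false
Overall: false → dropped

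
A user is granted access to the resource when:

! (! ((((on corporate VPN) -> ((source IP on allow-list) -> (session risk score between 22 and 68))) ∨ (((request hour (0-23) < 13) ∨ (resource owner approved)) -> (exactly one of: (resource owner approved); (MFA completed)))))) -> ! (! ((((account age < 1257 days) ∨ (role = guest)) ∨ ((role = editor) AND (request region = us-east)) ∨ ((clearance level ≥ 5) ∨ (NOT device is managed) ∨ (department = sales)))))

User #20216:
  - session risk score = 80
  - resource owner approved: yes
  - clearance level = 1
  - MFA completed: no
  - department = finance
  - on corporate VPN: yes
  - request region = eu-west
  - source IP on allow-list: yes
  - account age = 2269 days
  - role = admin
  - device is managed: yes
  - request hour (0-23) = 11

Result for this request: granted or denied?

Denied

Atomic conditions:
  on corporate VPN: yes → true
  source IP on allow-list: yes → true
  session risk score between 22 and 68: 80 in [22, 68] is false
  request hour (0-23) < 13: 11 < 13 is true
  resource owner approved: yes → true
  MFA completed: no → false
  account age < 1257 days: 2269 < 1257 is false
  role = guest: admin == guest is false
  role = editor: admin == editor is false
  request region = us-east: eu-west == us-east is false
  clearance level ≥ 5: 1 ≥ 5 is false
  NOT device is managed: yes → false
  department = sales: finance == sales is false
Combine:
[1.1.1.1.2] true → false = false
[1.1.1.1] true → false = false
[1.1.1.2.1] true OR true = true
[1.1.1.2.2] exactly-one(true, false) = true
[1.1.1.2] true → true = true
[1.1.1] false OR true = true
[1.1] NOT true = false
[1] NOT false = true
[2.1.1.1] false OR false = false
[2.1.1.2] false AND false = false
[2.1.1.3] false OR false OR false = false
[2.1.1] false OR false OR false = false
[2.1] NOT false = true
[2] NOT true = false
[root] true → false = false
Overall: false → denied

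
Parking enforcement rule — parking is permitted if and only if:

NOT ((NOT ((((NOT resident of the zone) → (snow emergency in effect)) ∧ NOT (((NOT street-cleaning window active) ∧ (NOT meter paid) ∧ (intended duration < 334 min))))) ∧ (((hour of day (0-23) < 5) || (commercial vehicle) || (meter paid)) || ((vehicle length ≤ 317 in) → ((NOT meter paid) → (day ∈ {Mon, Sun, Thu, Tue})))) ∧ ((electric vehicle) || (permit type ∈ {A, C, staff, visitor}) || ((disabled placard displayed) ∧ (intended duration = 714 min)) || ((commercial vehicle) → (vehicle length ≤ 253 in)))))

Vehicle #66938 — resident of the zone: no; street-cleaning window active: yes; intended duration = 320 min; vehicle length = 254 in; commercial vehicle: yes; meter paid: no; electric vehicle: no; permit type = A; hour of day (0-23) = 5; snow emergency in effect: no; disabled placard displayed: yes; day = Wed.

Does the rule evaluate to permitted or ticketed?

Atomic conditions:
  NOT resident of the zone: no → true
  snow emergency in effect: no → false
  NOT street-cleaning window active: yes → false
  NOT meter paid: no → true
  intended duration < 334 min: 320 < 334 is true
  hour of day (0-23) < 5: 5 < 5 is false
  commercial vehicle: yes → true
  meter paid: no → false
  vehicle length ≤ 317 in: 254 ≤ 317 is true
  day ∈ {Mon, Sun, Thu, Tue}: Wed is not in the set → false
  electric vehicle: no → false
  permit type ∈ {A, C, staff, visitor}: A is in the set → true
  disabled placard displayed: yes → true
  intended duration = 714 min: 320 == 714 is false
  vehicle length ≤ 253 in: 254 ≤ 253 is false
Combine:
[1.1.1.1] true → false = false
[1.1.1.2.1] false AND true AND true = false
[1.1.1.2] NOT false = true
[1.1.1] false AND true = false
[1.1] NOT false = true
[1.2.1] false OR true OR false = true
[1.2.2.2] true → false = false
[1.2.2] true → false = false
[1.2] true OR false = true
[1.3.3] true AND false = false
[1.3.4] true → false = false
[1.3] false OR true OR false OR false = true
[1] true AND true AND true = true
[root] NOT true = false
Overall: false → ticketed

Ticketed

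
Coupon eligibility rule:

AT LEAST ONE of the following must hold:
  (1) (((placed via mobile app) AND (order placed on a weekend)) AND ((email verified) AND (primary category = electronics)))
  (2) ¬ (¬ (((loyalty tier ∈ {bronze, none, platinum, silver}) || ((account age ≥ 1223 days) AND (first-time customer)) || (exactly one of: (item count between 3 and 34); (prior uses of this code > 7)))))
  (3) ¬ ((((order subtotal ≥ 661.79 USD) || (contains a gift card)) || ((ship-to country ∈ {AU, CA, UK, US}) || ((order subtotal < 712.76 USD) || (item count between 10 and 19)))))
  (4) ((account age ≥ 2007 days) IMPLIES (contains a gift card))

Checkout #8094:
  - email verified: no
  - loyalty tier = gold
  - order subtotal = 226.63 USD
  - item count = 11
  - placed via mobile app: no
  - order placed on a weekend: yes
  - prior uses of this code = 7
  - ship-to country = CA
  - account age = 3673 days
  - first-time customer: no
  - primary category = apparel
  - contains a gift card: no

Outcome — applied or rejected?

Applied

Atomic conditions:
  placed via mobile app: no → false
  order placed on a weekend: yes → true
  email verified: no → false
  primary category = electronics: apparel == electronics is false
  loyalty tier ∈ {bronze, none, platinum, silver}: gold is not in the set → false
  account age ≥ 1223 days: 3673 ≥ 1223 is true
  first-time customer: no → false
  item count between 3 and 34: 11 in [3, 34] is true
  prior uses of this code > 7: 7 > 7 is false
  order subtotal ≥ 661.79 USD: 226.63 ≥ 661.79 is false
  contains a gift card: no → false
  ship-to country ∈ {AU, CA, UK, US}: CA is in the set → true
  order subtotal < 712.76 USD: 226.63 < 712.76 is true
  item count between 10 and 19: 11 in [10, 19] is true
  account age ≥ 2007 days: 3673 ≥ 2007 is true
Combine:
[1.1] false AND true = false
[1.2] false AND false = false
[1] false AND false = false
[2.1.1.2] true AND false = false
[2.1.1.3] exactly-one(true, false) = true
[2.1.1] false OR false OR true = true
[2.1] NOT true = false
[2] NOT false = true
[3.1.1] false OR false = false
[3.1.2.2] true OR true = true
[3.1.2] true OR true = true
[3.1] false OR true = true
[3] NOT true = false
[4] true → false = false
[root] false OR true OR false OR false = true
Overall: true → applied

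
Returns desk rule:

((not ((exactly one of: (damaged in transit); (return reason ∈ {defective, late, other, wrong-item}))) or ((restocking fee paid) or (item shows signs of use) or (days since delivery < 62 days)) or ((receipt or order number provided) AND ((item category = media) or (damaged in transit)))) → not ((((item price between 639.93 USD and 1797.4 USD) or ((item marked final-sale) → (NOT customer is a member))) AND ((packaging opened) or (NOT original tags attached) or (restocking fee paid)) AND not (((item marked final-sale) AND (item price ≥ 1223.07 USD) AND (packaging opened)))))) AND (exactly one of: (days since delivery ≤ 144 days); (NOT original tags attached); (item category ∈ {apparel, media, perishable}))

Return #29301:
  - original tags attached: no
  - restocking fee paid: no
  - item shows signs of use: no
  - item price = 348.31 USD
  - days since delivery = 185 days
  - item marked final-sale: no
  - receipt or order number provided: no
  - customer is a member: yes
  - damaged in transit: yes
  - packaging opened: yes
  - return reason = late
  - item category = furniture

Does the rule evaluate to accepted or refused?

Atomic conditions:
  damaged in transit: yes → true
  return reason ∈ {defective, late, other, wrong-item}: late is in the set → true
  restocking fee paid: no → false
  item shows signs of use: no → false
  days since delivery < 62 days: 185 < 62 is false
  receipt or order number provided: no → false
  item category = media: furniture == media is false
  item price between 639.93 USD and 1797.4 USD: 348.31 in [639.93, 1797.4] is false
  item marked final-sale: no → false
  NOT customer is a member: yes → false
  packaging opened: yes → true
  NOT original tags attached: no → true
  item price ≥ 1223.07 USD: 348.31 ≥ 1223.07 is false
  days since delivery ≤ 144 days: 185 ≤ 144 is false
  item category ∈ {apparel, media, perishable}: furniture is not in the set → false
Combine:
[1.1.1.1] exactly-one(true, true) = false
[1.1.1] NOT false = true
[1.1.2] false OR false OR false = false
[1.1.3.2] false OR true = true
[1.1.3] false AND true = false
[1.1] true OR false OR false = true
[1.2.1.1.2] false → false (antecedent false ⇒ implication holds) = true
[1.2.1.1] false OR true = true
[1.2.1.2] true OR true OR false = true
[1.2.1.3.1] false AND false AND true = false
[1.2.1.3] NOT false = true
[1.2.1] true AND true AND true = true
[1.2] NOT true = false
[1] true → false = false
[2] exactly-one(false, true, false) = true
[root] false AND true = false
Overall: false → refused

Refused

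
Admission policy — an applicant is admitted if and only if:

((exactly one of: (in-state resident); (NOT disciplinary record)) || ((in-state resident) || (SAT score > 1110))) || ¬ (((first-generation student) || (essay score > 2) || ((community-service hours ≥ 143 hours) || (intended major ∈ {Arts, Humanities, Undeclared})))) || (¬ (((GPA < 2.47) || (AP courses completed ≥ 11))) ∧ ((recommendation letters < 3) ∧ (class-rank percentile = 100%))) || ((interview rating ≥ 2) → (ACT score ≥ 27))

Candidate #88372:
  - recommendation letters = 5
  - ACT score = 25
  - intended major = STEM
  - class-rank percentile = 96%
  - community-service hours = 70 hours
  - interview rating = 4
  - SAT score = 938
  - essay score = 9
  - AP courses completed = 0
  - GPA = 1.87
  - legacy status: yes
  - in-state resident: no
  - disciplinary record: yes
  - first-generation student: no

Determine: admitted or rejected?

Rejected

Atomic conditions:
  in-state resident: no → false
  NOT disciplinary record: yes → false
  SAT score > 1110: 938 > 1110 is false
  first-generation student: no → false
  essay score > 2: 9 > 2 is true
  community-service hours ≥ 143 hours: 70 ≥ 143 is false
  intended major ∈ {Arts, Humanities, Undeclared}: STEM is not in the set → false
  GPA < 2.47: 1.87 < 2.47 is true
  AP courses completed ≥ 11: 0 ≥ 11 is false
  recommendation letters < 3: 5 < 3 is false
  class-rank percentile = 100%: 96 == 100 is false
  interview rating ≥ 2: 4 ≥ 2 is true
  ACT score ≥ 27: 25 ≥ 27 is false
Combine:
[1.1] exactly-one(false, false) = false
[1.2] false OR false = false
[1] false OR false = false
[2.1.3] false OR false = false
[2.1] false OR true OR false = true
[2] NOT true = false
[3.1.1] true OR false = true
[3.1] NOT true = false
[3.2] false AND false = false
[3] false AND false = false
[4] true → false = false
[root] false OR false OR false OR false = false
Overall: false → rejected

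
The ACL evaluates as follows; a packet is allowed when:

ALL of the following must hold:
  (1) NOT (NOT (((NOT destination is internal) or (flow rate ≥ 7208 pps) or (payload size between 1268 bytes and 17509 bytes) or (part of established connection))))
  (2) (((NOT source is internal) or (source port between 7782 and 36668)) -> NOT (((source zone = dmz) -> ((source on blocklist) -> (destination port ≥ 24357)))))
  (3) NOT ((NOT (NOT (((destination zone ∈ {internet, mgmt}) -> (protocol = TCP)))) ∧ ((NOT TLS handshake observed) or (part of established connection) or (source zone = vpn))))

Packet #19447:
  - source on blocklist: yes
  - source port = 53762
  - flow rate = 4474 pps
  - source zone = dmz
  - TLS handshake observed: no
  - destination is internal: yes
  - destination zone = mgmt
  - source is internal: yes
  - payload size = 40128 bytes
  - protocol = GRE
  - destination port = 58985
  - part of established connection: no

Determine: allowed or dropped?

Dropped

Atomic conditions:
  NOT destination is internal: yes → false
  flow rate ≥ 7208 pps: 4474 ≥ 7208 is false
  payload size between 1268 bytes and 17509 bytes: 40128 in [1268, 17509] is false
  part of established connection: no → false
  NOT source is internal: yes → false
  source port between 7782 and 36668: 53762 in [7782, 36668] is false
  source zone = dmz: dmz == dmz is true
  source on blocklist: yes → true
  destination port ≥ 24357: 58985 ≥ 24357 is true
  destination zone ∈ {internet, mgmt}: mgmt is in the set → true
  protocol = TCP: GRE == TCP is false
  NOT TLS handshake observed: no → true
  source zone = vpn: dmz == vpn is false
Combine:
[1.1.1] false OR false OR false OR false = false
[1.1] NOT false = true
[1] NOT true = false
[2.1] false OR false = false
[2.2.1.2] true → true = true
[2.2.1] true → true = true
[2.2] NOT true = false
[2] false → false (antecedent false ⇒ implication holds) = true
[3.1.1.1.1] true → false = false
[3.1.1.1] NOT false = true
[3.1.1] NOT true = false
[3.1.2] true OR false OR false = true
[3.1] false AND true = false
[3] NOT false = true
[root] false AND true AND true = false
Overall: false → dropped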